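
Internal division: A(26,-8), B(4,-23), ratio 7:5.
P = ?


Px = (7*4 + 5*26)/12 = 158/12 = 13.1667
Py = (7*(-23) + 5*(-8))/12 = -201/12 = -16.7500

P = (13.1667, -16.7500)


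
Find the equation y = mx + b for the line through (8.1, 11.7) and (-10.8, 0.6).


m = (-11.1)/(-18.9) = 0.5873
b = y1 - m*x1 = 11.7 - (-11.1*8.1)/(-18.9) = 11.7 - 4.7571 = 6.9429

y = 0.5873x + 6.9429


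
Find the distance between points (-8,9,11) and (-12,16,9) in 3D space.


dx=-4, dy=7, dz=-2
d = sqrt(16+49+4) = sqrt(69) = 8.3066

8.3066


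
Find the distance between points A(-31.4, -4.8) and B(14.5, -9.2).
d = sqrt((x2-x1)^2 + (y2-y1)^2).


dx = 14.5 + 31.4 = 45.9
dy = -9.2 + 4.8 = -4.4
d = sqrt(2106.81 + 19.36) = sqrt(2126.17) = 46.1104

46.1104


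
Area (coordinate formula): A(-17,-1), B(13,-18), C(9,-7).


-17*(-18+ 7) = 187
13*(-7+ 1) = -78
9*(-1+ 18) = 153
sum = 262
Area = |262|/2 = 131.0000

131.0000 sq units


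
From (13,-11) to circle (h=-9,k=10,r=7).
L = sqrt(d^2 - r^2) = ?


d = sqrt((13+ 9)^2 + (-11-10)^2) = sqrt(484+441) = 30.4138
L = sqrt(925.0000 - 49) = sqrt(876.0000) = 29.5973

29.5973


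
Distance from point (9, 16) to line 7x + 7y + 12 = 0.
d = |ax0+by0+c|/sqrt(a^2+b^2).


|7*9 + 7*16 + 12| = |187| = 187
sqrt(49 + 49) = sqrt(98) = 9.8995
d = 187/sqrt(98) = 18.8899

18.8899


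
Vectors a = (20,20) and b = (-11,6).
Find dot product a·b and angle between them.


a·b = 20*(-11) + 20*6 = -220 + 120 = -100
|a| = sqrt(400+400) = 28.2843
|b| = sqrt(121+36) = 12.5300
cos(theta) = -100/(sqrt(800)*sqrt(157)) = -100/sqrt(125600) = -0.282166
theta = arccos(-100/sqrt(125600)) = 106.3895 degrees

a·b = -100, theta = 106.3895 deg


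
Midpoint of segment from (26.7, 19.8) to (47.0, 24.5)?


Mx = (26.7 + 47.0)/2 = 73.7/2 = 36.8500
My = (19.8 + 24.5)/2 = 44.3/2 = 22.1500

(36.8500, 22.1500)


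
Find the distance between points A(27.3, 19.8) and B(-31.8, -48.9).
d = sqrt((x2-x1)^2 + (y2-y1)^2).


dx = -31.8 - 27.3 = -59.1
dy = -48.9 - 19.8 = -68.7
d = sqrt(3492.81 + 4719.69) = sqrt(8212.5) = 90.6228

90.6228


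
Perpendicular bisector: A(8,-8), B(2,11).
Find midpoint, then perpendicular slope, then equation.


Midpoint = (5, 1.5)
Slope of AB = dy/dx = 19/(-6) = -3.1667
Perp slope = -dx/dy = 6/19 = 0.3158
b = My - (perp slope)*Mx = 1.5 + (-6*5)/19 = 1.5 - 1.5789 = -0.0789

y = 0.3158x - 0.0789


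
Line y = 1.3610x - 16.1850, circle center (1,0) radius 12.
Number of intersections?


Substitute y = 1.3610x - 16.1850: (x-1)^2 + (1.3610x- 16.1850-0)^2 = 144
Expand to Ax^2 + Bx + C = 0, where b-k = -16.185
A = 1+m^2 = 2.852321
B = 2(m(b-k) - h) = 2(1.3610*(-16.185) - 1) = -46.05557
C = h^2 + (b-k)^2 - r^2 = 1 + 261.954225 - 144 = 118.954225
disc = B^2-4AC = 2121.1155 - 1357.1825 = 763.9330
disc > 0

2 intersection points


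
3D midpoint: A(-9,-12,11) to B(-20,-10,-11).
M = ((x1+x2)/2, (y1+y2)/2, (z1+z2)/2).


Mx = (-9- 20)/2 = -14.5000
My = (-12- 10)/2 = -11.0000
Mz = (11- 11)/2 = 0

M = (-14.5000, -11.0000, 0)


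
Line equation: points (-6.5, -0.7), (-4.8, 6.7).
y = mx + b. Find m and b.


m = (7.4)/(1.7) = 4.3529
b = y1 - m*x1 = -0.7 - (7.4*(-6.5))/(1.7) = -0.7 + 28.2941 = 27.5941

y = 4.3529x + 27.5941


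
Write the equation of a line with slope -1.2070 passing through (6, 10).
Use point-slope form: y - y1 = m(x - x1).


y - 10 = -1.2070(x - 6)
y = -1.2070x + 10 + 1.2070*6
y = -1.2070x + 17.2420

y = -1.2070x + 17.2420


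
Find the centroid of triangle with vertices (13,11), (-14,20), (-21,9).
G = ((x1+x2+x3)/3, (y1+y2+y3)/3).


Gx = (13- 14- 21)/3 = -22/3 = -7.3333
Gy = (11+20+9)/3 = 40/3 = 13.3333

G = (-7.3333, 13.3333)


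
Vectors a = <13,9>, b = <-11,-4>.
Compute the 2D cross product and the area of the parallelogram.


cross = 13*(-4) - 9*(-11) = -52 + 99 = 47
Parallelogram area = |47| = 47

cross = 47, parallelogram area = 47


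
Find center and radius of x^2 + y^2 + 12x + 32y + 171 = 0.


h = -D/2 = -12/2 = -6
k = -E/2 = -32/2 = -16
r^2 = h^2 + k^2 - F = 36 + 256 - 171 = 121
r = 11

Center (-6, -16), radius = 11


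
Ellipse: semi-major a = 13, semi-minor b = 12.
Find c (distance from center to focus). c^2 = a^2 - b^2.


c^2 = 13^2 - 12^2 = 169 - 144 = 25
c = sqrt(25) = 5.0000

c = 5.0000


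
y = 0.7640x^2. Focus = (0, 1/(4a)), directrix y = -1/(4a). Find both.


a = 0.7640
1/(4a) = 0.3272
Focus = (0, 0.3272)
Directrix: y = -0.3272

Focus = (0, 0.3272), Directrix: y = -0.3272


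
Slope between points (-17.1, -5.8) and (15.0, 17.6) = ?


dy = 17.6 + 5.8 = 23.4
dx = 15.0 + 17.1 = 32.1
m = 23.4/32.1 = 0.7290

m = 0.7290


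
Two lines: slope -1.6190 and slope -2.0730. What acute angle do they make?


m1-m2 = 0.454
1+m1*m2 = 4.356187
tan(theta) = |0.454/4.356187| = 0.104220
theta = arctan(|0.454/4.356187|) = 5.9499 degrees (acute angle)

5.9499 degrees


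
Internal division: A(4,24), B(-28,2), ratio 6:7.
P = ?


Px = (6*(-28) + 7*4)/13 = -140/13 = -10.7692
Py = (6*2 + 7*24)/13 = 180/13 = 13.8462

P = (-10.7692, 13.8462)


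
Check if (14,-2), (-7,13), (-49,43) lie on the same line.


14*(13-43) - 7*(43+ 2) - 49*(-2-13)
= -420 - 315 + 735 = 0

Yes, collinear (determinant = 0)


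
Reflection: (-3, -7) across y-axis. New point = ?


Reflection rule for y-axis: (-x, y)
(-3, -7) -> (3, -7)

(3, -7)


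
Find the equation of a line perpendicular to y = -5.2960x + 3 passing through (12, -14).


Perpendicular slope = -1/m1 = -1/(-5.2960) = 0.1888
b2 = y0 - m2*x0 = -14 + 12/(-5.2960) = -14 - 2.2659 = -16.2659

y = 0.1888x - 16.2659


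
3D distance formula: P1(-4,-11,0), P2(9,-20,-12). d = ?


dx=13, dy=-9, dz=-12
d = sqrt(169+81+144) = sqrt(394) = 19.8494

19.8494


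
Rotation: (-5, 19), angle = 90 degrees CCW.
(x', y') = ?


cos(90) = 0, sin(90) = 1
x' = -5*0 - 19*1 = -19
y' = -5*1 + 19*0 = -5

(-19, -5)


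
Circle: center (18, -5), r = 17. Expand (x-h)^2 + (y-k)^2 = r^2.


(x-18)^2 + (y+ 5)^2 = 17^2
D = -2h = -36, E = -2k = 10
F = h^2+k^2-r^2 = 324+25-289 = 60

x^2 + y^2 - 36x + 10y + 60 = 0


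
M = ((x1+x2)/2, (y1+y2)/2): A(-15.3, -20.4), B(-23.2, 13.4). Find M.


Mx = (-15.3 - 23.2)/2 = -38.5/2 = -19.2500
My = (-20.4 + 13.4)/2 = -7/2 = -3.5000

(-19.2500, -3.5000)


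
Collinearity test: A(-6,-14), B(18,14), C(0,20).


-6*(14-20) + 18*(20+ 14) + 0*(-14-14)
= 36 + 612 + 0 = 648

No, not collinear (determinant = 648)


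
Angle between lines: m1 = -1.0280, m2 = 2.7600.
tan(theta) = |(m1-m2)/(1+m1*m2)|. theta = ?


m1-m2 = -3.788
1+m1*m2 = -1.83728
tan(theta) = |-3.788/(-1.83728)| = 2.061743
theta = arctan(|-3.788/(-1.83728)|) = 64.1254 degrees (acute angle)

64.1254 degrees


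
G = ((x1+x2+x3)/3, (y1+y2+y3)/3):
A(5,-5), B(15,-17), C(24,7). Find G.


Gx = (5+15+24)/3 = 44/3 = 14.6667
Gy = (-5- 17+7)/3 = -15/3 = -5.0000

G = (14.6667, -5.0000)


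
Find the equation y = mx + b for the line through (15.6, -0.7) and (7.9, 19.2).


m = (19.9)/(-7.7) = -2.5844
b = y1 - m*x1 = -0.7 - (19.9*15.6)/(-7.7) = -0.7 + 40.3169 = 39.6169

y = -2.5844x + 39.6169


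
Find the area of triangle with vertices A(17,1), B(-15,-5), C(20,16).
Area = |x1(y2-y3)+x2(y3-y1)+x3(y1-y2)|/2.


17*(-5-16) = -357
-15*(16-1) = -225
20*(1+ 5) = 120
sum = -462
Area = |-462|/2 = 231.0000

231.0000 sq units


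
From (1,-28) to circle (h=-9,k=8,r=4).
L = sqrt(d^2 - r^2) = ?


d = sqrt((1+ 9)^2 + (-28-8)^2) = sqrt(100+1296) = 37.3631
L = sqrt(1396.0000 - 16) = sqrt(1380.0000) = 37.1484

37.1484


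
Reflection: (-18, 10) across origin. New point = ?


Reflection rule for origin: (-x, -y)
(-18, 10) -> (18, -10)

(18, -10)


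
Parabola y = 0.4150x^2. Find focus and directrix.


a = 0.4150
1/(4a) = 0.6024
Focus = (0, 0.6024)
Directrix: y = -0.6024

Focus = (0, 0.6024), Directrix: y = -0.6024


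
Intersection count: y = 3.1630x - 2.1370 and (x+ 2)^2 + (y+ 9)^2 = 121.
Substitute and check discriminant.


Substitute y = 3.1630x - 2.1370: (x+ 2)^2 + (3.1630x- 2.1370+ 9)^2 = 121
Expand to Ax^2 + Bx + C = 0, where b-k = 6.863
A = 1+m^2 = 11.004569
B = 2(m(b-k) - h) = 2(3.1630*6.863 + 2) = 47.415338
C = h^2 + (b-k)^2 - r^2 = 4 + 47.100769 - 121 = -69.899231
disc = B^2-4AC = 2248.2143 + 3076.8436 = 5325.0579
disc > 0

2 intersection points


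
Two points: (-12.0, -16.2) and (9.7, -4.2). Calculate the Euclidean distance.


dx = 9.7 + 12.0 = 21.7
dy = -4.2 + 16.2 = 12.0
d = sqrt(470.89 + 144.0) = sqrt(614.89) = 24.7970

24.7970


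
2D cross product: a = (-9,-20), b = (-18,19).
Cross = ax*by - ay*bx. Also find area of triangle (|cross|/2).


cross = -9*19 + 20*(-18) = -171 - 360 = -531
Triangle area = |-531|/2 = 531/2 = 265.5000

cross = -531, triangle area = 265.5000


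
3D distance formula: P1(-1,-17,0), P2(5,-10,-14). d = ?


dx=6, dy=7, dz=-14
d = sqrt(36+49+196) = sqrt(281) = 16.7631

16.7631


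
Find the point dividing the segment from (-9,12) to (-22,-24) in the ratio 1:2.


Px = (1*(-22) + 2*(-9))/3 = -40/3 = -13.3333
Py = (1*(-24) + 2*12)/3 = 0/3 = 0

P = (-13.3333, 0)


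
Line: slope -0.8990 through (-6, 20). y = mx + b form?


y - 20 = -0.8990(x + 6)
y = -0.8990x + 20 + 0.8990*(-6)
y = -0.8990x + 14.6060

y = -0.8990x + 14.6060


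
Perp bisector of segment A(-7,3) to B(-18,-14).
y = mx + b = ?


Midpoint = (-12.5, -5.5)
Slope of AB = dy/dx = -17/(-11) = 1.5455
Perp slope = -dx/dy = -11/17 = -0.6471
b = My - (perp slope)*Mx = -5.5 + (-11*(-12.5))/(-17) = -5.5 - 8.0882 = -13.5882

y = -0.6471x - 13.5882


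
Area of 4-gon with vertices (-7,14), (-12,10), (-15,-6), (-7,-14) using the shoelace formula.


sum(xi*y_{i+1}) = -7*10 - 12*(-6) - 15*(-14) - 7*14 = 114
sum(yi*x_{i+1}) = 14*(-12) + 10*(-15) - 6*(-7) - 14*(-7) = -178
Area = |114 + 178|/2 = 292/2 = 146.0000

146.0000 sq units


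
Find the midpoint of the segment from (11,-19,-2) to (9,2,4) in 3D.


Mx = (11+9)/2 = 10.0000
My = (-19+2)/2 = -8.5000
Mz = (-2+4)/2 = 1.0000

M = (10.0000, -8.5000, 1.0000)


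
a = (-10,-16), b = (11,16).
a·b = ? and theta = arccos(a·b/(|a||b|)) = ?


a·b = -10*11 - 16*16 = -110 - 256 = -366
|a| = sqrt(100+256) = 18.8680
|b| = sqrt(121+256) = 19.4165
cos(theta) = -366/(sqrt(356)*sqrt(377)) = -366/sqrt(134212) = -0.999046
theta = arccos(-366/sqrt(134212)) = 177.4969 degrees

a·b = -366, theta = 177.4969 deg


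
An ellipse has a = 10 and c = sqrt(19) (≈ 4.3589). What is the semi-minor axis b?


b^2 = 10^2 - (sqrt(19))^2 = 100 - 19 = 81
b = sqrt(81) = 9

b = 9


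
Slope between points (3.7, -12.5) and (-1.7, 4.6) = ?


dy = 4.6 + 12.5 = 17.1
dx = -1.7 - 3.7 = -5.4
m = 17.1/(-5.4) = -3.1667

m = -3.1667


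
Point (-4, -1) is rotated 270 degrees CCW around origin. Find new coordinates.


cos(270) = 0, sin(270) = -1
x' = -4*0 + 1*(-1) = -1
y' = -4*(-1) - 1*0 = 4

(-1, 4)


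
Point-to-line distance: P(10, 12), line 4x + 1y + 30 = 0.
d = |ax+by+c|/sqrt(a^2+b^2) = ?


|4*10 + 1*12 + 30| = |82| = 82
sqrt(16 + 1) = sqrt(17) = 4.1231
d = 82/sqrt(17) = 19.8879

19.8879


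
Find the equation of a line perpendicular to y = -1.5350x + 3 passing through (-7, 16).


Perpendicular slope = -1/m1 = -1/(-1.5350) = 0.6515
b2 = y0 - m2*x0 = 16 - 7/(-1.5350) = 16 + 4.5603 = 20.5603

y = 0.6515x + 20.5603


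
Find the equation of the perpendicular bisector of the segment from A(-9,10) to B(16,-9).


Midpoint = (3.5, 0.5)
Slope of AB = dy/dx = -19/25 = -0.7600
Perp slope = -dx/dy = 25/19 = 1.3158
b = My - (perp slope)*Mx = 0.5 + (25*3.5)/(-19) = 0.5 - 4.6053 = -4.1053

y = 1.3158x - 4.1053


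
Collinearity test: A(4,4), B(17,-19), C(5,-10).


4*(-19+ 10) + 17*(-10-4) + 5*(4+ 19)
= -36 - 238 + 115 = -159

No, not collinear (determinant = -159)


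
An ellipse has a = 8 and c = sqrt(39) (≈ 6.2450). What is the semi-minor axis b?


b^2 = 8^2 - (sqrt(39))^2 = 64 - 39 = 25
b = sqrt(25) = 5

b = 5


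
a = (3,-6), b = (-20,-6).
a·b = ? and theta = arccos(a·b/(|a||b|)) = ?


a·b = 3*(-20) - 6*(-6) = -60 + 36 = -24
|a| = sqrt(9+36) = 6.7082
|b| = sqrt(400+36) = 20.8806
cos(theta) = -24/(sqrt(45)*sqrt(436)) = -24/sqrt(19620) = -0.171341
theta = arccos(-24/sqrt(19620)) = 99.8658 degrees

a·b = -24, theta = 99.8658 deg


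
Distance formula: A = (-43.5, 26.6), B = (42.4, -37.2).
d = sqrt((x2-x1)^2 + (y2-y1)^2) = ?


dx = 42.4 + 43.5 = 85.9
dy = -37.2 - 26.6 = -63.8
d = sqrt(7378.81 + 4070.44) = sqrt(11449.25) = 107.0012

107.0012


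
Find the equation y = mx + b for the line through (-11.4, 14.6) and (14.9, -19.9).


m = (-34.5)/(26.3) = -1.3118
b = y1 - m*x1 = 14.6 - (-34.5*(-11.4))/(26.3) = 14.6 - 14.9544 = -0.3544

y = -1.3118x - 0.3544


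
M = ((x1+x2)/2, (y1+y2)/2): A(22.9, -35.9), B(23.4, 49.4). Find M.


Mx = (22.9 + 23.4)/2 = 46.3/2 = 23.1500
My = (-35.9 + 49.4)/2 = 13.5/2 = 6.7500

(23.1500, 6.7500)


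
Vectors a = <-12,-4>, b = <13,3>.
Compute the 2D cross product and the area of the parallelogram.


cross = -12*3 + 4*13 = -36 + 52 = 16
Parallelogram area = |16| = 16

cross = 16, parallelogram area = 16


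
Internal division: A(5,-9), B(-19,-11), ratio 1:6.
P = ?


Px = (1*(-19) + 6*5)/7 = 11/7 = 1.5714
Py = (1*(-11) + 6*(-9))/7 = -65/7 = -9.2857

P = (1.5714, -9.2857)


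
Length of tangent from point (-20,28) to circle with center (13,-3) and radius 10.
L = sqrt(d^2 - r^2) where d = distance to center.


d = sqrt((-20-13)^2 + (28+ 3)^2) = sqrt(1089+961) = 45.2769
L = sqrt(2050.0000 - 100) = sqrt(1950.0000) = 44.1588

44.1588


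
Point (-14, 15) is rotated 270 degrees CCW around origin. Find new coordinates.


cos(270) = 0, sin(270) = -1
x' = -14*0 - 15*(-1) = 15
y' = -14*(-1) + 15*0 = 14

(15, 14)


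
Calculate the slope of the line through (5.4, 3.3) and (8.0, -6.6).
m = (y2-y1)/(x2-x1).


dy = -6.6 - 3.3 = -9.9
dx = 8.0 - 5.4 = 2.6
m = -9.9/2.6 = -3.8077

m = -3.8077


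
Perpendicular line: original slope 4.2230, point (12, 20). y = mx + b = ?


Perpendicular slope = -1/m1 = -1/4.2230 = -0.2368
b2 = y0 - m2*x0 = 20 + 12/4.2230 = 20 + 2.8416 = 22.8416

y = -0.2368x + 22.8416


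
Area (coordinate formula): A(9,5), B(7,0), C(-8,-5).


9*(0+ 5) = 45
7*(-5-5) = -70
-8*(5-0) = -40
sum = -65
Area = |-65|/2 = 32.5000

32.5000 sq units


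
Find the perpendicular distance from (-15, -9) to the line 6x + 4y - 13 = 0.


|6*(-15) + 4*(-9) - 13| = |-139| = 139
sqrt(36 + 16) = sqrt(52) = 7.2111
d = 139/sqrt(52) = 19.2758

19.2758


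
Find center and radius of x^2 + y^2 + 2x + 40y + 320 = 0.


h = -D/2 = -2/2 = -1
k = -E/2 = -40/2 = -20
r^2 = h^2 + k^2 - F = 1 + 400 - 320 = 81
r = 9

Center (-1, -20), radius = 9


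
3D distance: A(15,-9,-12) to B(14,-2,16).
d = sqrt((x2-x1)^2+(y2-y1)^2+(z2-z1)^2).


dx=-1, dy=7, dz=28
d = sqrt(1+49+784) = sqrt(834) = 28.8791

28.8791


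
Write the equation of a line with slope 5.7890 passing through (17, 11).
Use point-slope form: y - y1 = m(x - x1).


y - 11 = 5.7890(x - 17)
y = 5.7890x + 11 - 5.7890*17
y = 5.7890x - 87.4130

y = 5.7890x - 87.4130


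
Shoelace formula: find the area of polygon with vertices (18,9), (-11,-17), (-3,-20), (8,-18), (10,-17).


sum(xi*y_{i+1}) = 18*(-17) - 11*(-20) - 3*(-18) + 8*(-17) + 10*9 = -78
sum(yi*x_{i+1}) = 9*(-11) - 17*(-3) - 20*8 - 18*10 - 17*18 = -694
Area = |-78 + 694|/2 = 616/2 = 308.0000

308.0000 sq units


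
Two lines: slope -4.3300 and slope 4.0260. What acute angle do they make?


m1-m2 = -8.356
1+m1*m2 = -16.43258
tan(theta) = |-8.356/(-16.43258)| = 0.508502
theta = arctan(|-8.356/(-16.43258)|) = 26.9534 degrees (acute angle)

26.9534 degrees


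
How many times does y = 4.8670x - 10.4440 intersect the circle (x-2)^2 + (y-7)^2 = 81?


Substitute y = 4.8670x - 10.4440: (x-2)^2 + (4.8670x- 10.4440-7)^2 = 81
Expand to Ax^2 + Bx + C = 0, where b-k = -17.444
A = 1+m^2 = 24.687689
B = 2(m(b-k) - h) = 2(4.8670*(-17.444) - 2) = -173.799896
C = h^2 + (b-k)^2 - r^2 = 4 + 304.293136 - 81 = 227.293136
disc = B^2-4AC = 30206.4038 - 22445.3690 = 7761.0348
disc > 0

2 intersection points


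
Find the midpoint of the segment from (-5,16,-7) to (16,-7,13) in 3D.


Mx = (-5+16)/2 = 5.5000
My = (16- 7)/2 = 4.5000
Mz = (-7+13)/2 = 3.0000

M = (5.5000, 4.5000, 3.0000)


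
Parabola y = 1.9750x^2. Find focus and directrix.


a = 1.9750
1/(4a) = 0.1266
Focus = (0, 0.1266)
Directrix: y = -0.1266

Focus = (0, 0.1266), Directrix: y = -0.1266


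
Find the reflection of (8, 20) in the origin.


Reflection rule for origin: (-x, -y)
(8, 20) -> (-8, -20)

(-8, -20)


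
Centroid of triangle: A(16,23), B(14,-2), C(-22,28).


Gx = (16+14- 22)/3 = 8/3 = 2.6667
Gy = (23- 2+28)/3 = 49/3 = 16.3333

G = (2.6667, 16.3333)


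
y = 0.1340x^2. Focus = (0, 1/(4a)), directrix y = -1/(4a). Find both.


a = 0.1340
1/(4a) = 1.8657
Focus = (0, 1.8657)
Directrix: y = -1.8657

Focus = (0, 1.8657), Directrix: y = -1.8657


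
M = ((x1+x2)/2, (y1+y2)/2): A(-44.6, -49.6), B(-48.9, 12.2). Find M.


Mx = (-44.6 - 48.9)/2 = -93.5/2 = -46.7500
My = (-49.6 + 12.2)/2 = -37.4/2 = -18.7000

(-46.7500, -18.7000)


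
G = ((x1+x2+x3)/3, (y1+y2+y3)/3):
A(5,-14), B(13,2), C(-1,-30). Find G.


Gx = (5+13- 1)/3 = 17/3 = 5.6667
Gy = (-14+2- 30)/3 = -42/3 = -14.0000

G = (5.6667, -14.0000)


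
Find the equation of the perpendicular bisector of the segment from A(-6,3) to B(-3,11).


Midpoint = (-4.5, 7)
Slope of AB = dy/dx = 8/3 = 2.6667
Perp slope = -dx/dy = -3/8 = -0.3750
b = My - (perp slope)*Mx = 7 + (3*(-4.5))/8 = 7 - 1.6875 = 5.3125

y = -0.3750x + 5.3125


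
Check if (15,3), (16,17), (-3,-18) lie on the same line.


15*(17+ 18) + 16*(-18-3) - 3*(3-17)
= 525 - 336 + 42 = 231

No, not collinear (determinant = 231)


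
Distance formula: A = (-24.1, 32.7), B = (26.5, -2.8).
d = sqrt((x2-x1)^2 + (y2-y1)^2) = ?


dx = 26.5 + 24.1 = 50.6
dy = -2.8 - 32.7 = -35.5
d = sqrt(2560.36 + 1260.25) = sqrt(3820.61) = 61.8111

61.8111


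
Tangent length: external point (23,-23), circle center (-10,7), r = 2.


d = sqrt((23+ 10)^2 + (-23-7)^2) = sqrt(1089+900) = 44.5982
L = sqrt(1989.0000 - 4) = sqrt(1985.0000) = 44.5533

44.5533


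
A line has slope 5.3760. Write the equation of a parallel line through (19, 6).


Parallel lines have equal slopes.
m2 = 5.3760
b2 = 6 - 5.3760*19 = -96.1440

y = 5.3760x - 96.1440


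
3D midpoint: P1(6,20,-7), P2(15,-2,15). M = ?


Mx = (6+15)/2 = 10.5000
My = (20- 2)/2 = 9.0000
Mz = (-7+15)/2 = 4.0000

M = (10.5000, 9.0000, 4.0000)


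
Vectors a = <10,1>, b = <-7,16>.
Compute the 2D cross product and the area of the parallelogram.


cross = 10*16 - 1*(-7) = 160 + 7 = 167
Parallelogram area = |167| = 167

cross = 167, parallelogram area = 167


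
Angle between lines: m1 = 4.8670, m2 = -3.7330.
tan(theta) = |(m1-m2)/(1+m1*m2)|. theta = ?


m1-m2 = 8.6
1+m1*m2 = -17.168511
tan(theta) = |8.6/(-17.168511)| = 0.500917
theta = arctan(|8.6/(-17.168511)|) = 26.6071 degrees (acute angle)

26.6071 degrees


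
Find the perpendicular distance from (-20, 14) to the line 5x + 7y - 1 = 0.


|5*(-20) + 7*14 - 1| = |-3| = 3
sqrt(25 + 49) = sqrt(74) = 8.6023
d = 3/sqrt(74) = 0.3487

0.3487


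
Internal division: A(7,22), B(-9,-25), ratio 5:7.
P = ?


Px = (5*(-9) + 7*7)/12 = 4/12 = 0.3333
Py = (5*(-25) + 7*22)/12 = 29/12 = 2.4167

P = (0.3333, 2.4167)


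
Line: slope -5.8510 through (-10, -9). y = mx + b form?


y + 9 = -5.8510(x + 10)
y = -5.8510x - 9 + 5.8510*(-10)
y = -5.8510x - 67.5100

y = -5.8510x - 67.5100


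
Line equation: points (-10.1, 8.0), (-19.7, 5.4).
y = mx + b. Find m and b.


m = (-2.6)/(-9.6) = 0.2708
b = y1 - m*x1 = 8.0 - (-2.6*(-10.1))/(-9.6) = 8.0 + 2.7354 = 10.7354

y = 0.2708x + 10.7354


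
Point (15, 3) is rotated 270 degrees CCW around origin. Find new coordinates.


cos(270) = 0, sin(270) = -1
x' = 15*0 - 3*(-1) = 3
y' = 15*(-1) + 3*0 = -15

(3, -15)


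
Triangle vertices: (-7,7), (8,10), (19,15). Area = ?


-7*(10-15) = 35
8*(15-7) = 64
19*(7-10) = -57
sum = 42
Area = |42|/2 = 21.0000

21.0000 sq units


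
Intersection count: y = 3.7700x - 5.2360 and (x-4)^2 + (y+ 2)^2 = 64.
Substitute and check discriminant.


Substitute y = 3.7700x - 5.2360: (x-4)^2 + (3.7700x- 5.2360+ 2)^2 = 64
Expand to Ax^2 + Bx + C = 0, where b-k = -3.236
A = 1+m^2 = 15.2129
B = 2(m(b-k) - h) = 2(3.7700*(-3.236) - 4) = -32.39944
C = h^2 + (b-k)^2 - r^2 = 16 + 10.471696 - 64 = -37.528304
disc = B^2-4AC = 1049.7237 + 2283.6573 = 3333.3810
disc > 0

2 intersection points


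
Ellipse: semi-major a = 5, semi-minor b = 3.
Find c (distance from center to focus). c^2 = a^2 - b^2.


c^2 = 5^2 - 3^2 = 25 - 9 = 16
c = sqrt(16) = 4.0000

c = 4.0000


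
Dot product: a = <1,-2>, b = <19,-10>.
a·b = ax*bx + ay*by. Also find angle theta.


a·b = 1*19 - 2*(-10) = 19 + 20 = 39
|a| = sqrt(1+4) = 2.2361
|b| = sqrt(361+100) = 21.4709
cos(theta) = 39/(sqrt(5)*sqrt(461)) = 39/sqrt(2305) = 0.812324
theta = arccos(39/sqrt(2305)) = 35.6764 degrees

a·b = 39, theta = 35.6764 deg


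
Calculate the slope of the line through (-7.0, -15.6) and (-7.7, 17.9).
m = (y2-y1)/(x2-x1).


dy = 17.9 + 15.6 = 33.5
dx = -7.7 + 7.0 = -0.7
m = 33.5/(-0.7) = -47.8571

m = -47.8571


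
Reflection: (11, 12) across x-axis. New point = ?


Reflection rule for x-axis: (x, -y)
(11, 12) -> (11, -12)

(11, -12)


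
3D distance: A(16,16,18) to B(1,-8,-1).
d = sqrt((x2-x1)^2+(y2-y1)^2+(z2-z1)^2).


dx=-15, dy=-24, dz=-19
d = sqrt(225+576+361) = sqrt(1162) = 34.0881

34.0881


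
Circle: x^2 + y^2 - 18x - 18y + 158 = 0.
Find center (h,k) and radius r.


h = -D/2 = 18/2 = 9
k = -E/2 = 18/2 = 9
r^2 = h^2 + k^2 - F = 81 + 81 - 158 = 4
r = 2

Center (9, 9), radius = 2


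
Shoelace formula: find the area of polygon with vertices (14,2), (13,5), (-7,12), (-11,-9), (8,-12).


sum(xi*y_{i+1}) = 14*5 + 13*12 - 7*(-9) - 11*(-12) + 8*2 = 437
sum(yi*x_{i+1}) = 2*13 + 5*(-7) + 12*(-11) - 9*8 - 12*14 = -381
Area = |437 + 381|/2 = 818/2 = 409.0000

409.0000 sq units


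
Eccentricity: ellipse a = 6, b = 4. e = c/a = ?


c = sqrt(36-16) = sqrt(20) = 4.4721
e = c/a = sqrt(20)/6 = 0.7454

e = 0.7454


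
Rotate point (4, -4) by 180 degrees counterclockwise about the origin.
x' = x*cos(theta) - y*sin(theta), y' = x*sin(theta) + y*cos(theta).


cos(180) = -1, sin(180) = 0
x' = 4*(-1) + 4*0 = -4
y' = 4*0 - 4*(-1) = 4

(-4, 4)


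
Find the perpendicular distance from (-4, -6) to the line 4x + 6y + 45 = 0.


|4*(-4) + 6*(-6) + 45| = |-7| = 7
sqrt(16 + 36) = sqrt(52) = 7.2111
d = 7/sqrt(52) = 0.9707

0.9707


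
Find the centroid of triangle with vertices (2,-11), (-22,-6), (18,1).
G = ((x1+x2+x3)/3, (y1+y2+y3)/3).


Gx = (2- 22+18)/3 = -2/3 = -0.6667
Gy = (-11- 6+1)/3 = -16/3 = -5.3333

G = (-0.6667, -5.3333)


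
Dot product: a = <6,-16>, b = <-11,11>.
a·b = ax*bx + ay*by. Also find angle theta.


a·b = 6*(-11) - 16*11 = -66 - 176 = -242
|a| = sqrt(36+256) = 17.0880
|b| = sqrt(121+121) = 15.5563
cos(theta) = -242/(sqrt(292)*sqrt(242)) = -242/sqrt(70664) = -0.910366
theta = arccos(-242/sqrt(70664)) = 155.5560 degrees

a·b = -242, theta = 155.5560 deg


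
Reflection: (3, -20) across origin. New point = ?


Reflection rule for origin: (-x, -y)
(3, -20) -> (-3, 20)

(-3, 20)


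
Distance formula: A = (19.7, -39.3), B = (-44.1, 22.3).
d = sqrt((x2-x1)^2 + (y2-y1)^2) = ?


dx = -44.1 - 19.7 = -63.8
dy = 22.3 + 39.3 = 61.6
d = sqrt(4070.44 + 3794.56) = sqrt(7865) = 88.6848

88.6848


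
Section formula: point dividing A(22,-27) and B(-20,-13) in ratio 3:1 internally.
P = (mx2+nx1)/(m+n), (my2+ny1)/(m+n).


Px = (3*(-20) + 1*22)/4 = -38/4 = -9.5000
Py = (3*(-13) + 1*(-27))/4 = -66/4 = -16.5000

P = (-9.5000, -16.5000)


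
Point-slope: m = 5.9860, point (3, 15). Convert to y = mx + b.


y - 15 = 5.9860(x - 3)
y = 5.9860x + 15 - 5.9860*3
y = 5.9860x - 2.9580

y = 5.9860x - 2.9580


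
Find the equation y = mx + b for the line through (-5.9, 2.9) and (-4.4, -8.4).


m = (-11.3)/(1.5) = -7.5333
b = y1 - m*x1 = 2.9 - (-11.3*(-5.9))/(1.5) = 2.9 - 44.4467 = -41.5467

y = -7.5333x - 41.5467


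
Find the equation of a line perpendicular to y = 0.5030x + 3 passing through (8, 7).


Perpendicular slope = -1/m1 = -1/0.5030 = -1.9881
b2 = y0 - m2*x0 = 7 + 8/0.5030 = 7 + 15.9046 = 22.9046

y = -1.9881x + 22.9046


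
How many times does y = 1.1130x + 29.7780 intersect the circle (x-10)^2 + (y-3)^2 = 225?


Substitute y = 1.1130x + 29.7780: (x-10)^2 + (1.1130x+29.7780-3)^2 = 225
Expand to Ax^2 + Bx + C = 0, where b-k = 26.778
A = 1+m^2 = 2.238769
B = 2(m(b-k) - h) = 2(1.1130*26.778 - 10) = 39.607828
C = h^2 + (b-k)^2 - r^2 = 100 + 717.061284 - 225 = 592.061284
disc = B^2-4AC = 1568.7800 - 5301.9538 = -3733.1738
disc < 0

0 intersection points


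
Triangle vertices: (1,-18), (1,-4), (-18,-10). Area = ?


1*(-4+ 10) = 6
1*(-10+ 18) = 8
-18*(-18+ 4) = 252
sum = 266
Area = |266|/2 = 133.0000

133.0000 sq units


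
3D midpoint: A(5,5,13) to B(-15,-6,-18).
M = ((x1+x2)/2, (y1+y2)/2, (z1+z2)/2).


Mx = (5- 15)/2 = -5.0000
My = (5- 6)/2 = -0.5000
Mz = (13- 18)/2 = -2.5000

M = (-5.0000, -0.5000, -2.5000)


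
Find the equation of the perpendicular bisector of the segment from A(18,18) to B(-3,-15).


Midpoint = (7.5, 1.5)
Slope of AB = dy/dx = -33/(-21) = 1.5714
Perp slope = -dx/dy = -21/33 = -0.6364
b = My - (perp slope)*Mx = 1.5 + (-21*7.5)/(-33) = 1.5 + 4.7727 = 6.2727

y = -0.6364x + 6.2727


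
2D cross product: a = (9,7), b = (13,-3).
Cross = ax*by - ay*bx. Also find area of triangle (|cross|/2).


cross = 9*(-3) - 7*13 = -27 - 91 = -118
Triangle area = |-118|/2 = 118/2 = 59.0000

cross = -118, triangle area = 59.0000


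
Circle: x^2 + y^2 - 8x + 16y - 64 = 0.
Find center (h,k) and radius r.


h = -D/2 = 8/2 = 4
k = -E/2 = -16/2 = -8
r^2 = h^2 + k^2 - F = 16 + 64 + 64 = 144
r = 12

Center (4, -8), radius = 12


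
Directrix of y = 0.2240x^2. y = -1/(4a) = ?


a = 0.2240
1/(4a) = 1.1161
directrix: y = -1.1161 = -1.1161

y = -1.1161


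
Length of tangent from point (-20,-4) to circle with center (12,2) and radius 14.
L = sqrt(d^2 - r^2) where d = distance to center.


d = sqrt((-20-12)^2 + (-4-2)^2) = sqrt(1024+36) = 32.5576
L = sqrt(1060.0000 - 196) = sqrt(864.0000) = 29.3939

29.3939


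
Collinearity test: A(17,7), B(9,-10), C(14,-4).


17*(-10+ 4) + 9*(-4-7) + 14*(7+ 10)
= -102 - 99 + 238 = 37

No, not collinear (determinant = 37)


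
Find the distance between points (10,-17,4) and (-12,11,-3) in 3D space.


dx=-22, dy=28, dz=-7
d = sqrt(484+784+49) = sqrt(1317) = 36.2905

36.2905


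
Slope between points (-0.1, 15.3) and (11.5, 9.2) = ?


dy = 9.2 - 15.3 = -6.1
dx = 11.5 + 0.1 = 11.6
m = -6.1/11.6 = -0.5259

m = -0.5259


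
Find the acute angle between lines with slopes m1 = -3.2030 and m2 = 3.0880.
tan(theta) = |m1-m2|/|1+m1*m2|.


m1-m2 = -6.291
1+m1*m2 = -8.890864
tan(theta) = |-6.291/(-8.890864)| = 0.707580
theta = arctan(|-6.291/(-8.890864)|) = 35.2825 degrees (acute angle)

35.2825 degrees


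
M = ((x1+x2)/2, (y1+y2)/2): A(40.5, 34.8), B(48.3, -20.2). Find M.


Mx = (40.5 + 48.3)/2 = 88.8/2 = 44.4000
My = (34.8 - 20.2)/2 = 14.6/2 = 7.3000

(44.4000, 7.3000)


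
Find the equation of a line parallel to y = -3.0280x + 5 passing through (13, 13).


Parallel lines have equal slopes.
m2 = -3.0280
b2 = 13 + 3.0280*13 = 52.3640

y = -3.0280x + 52.3640


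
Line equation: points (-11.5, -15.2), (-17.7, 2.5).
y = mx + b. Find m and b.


m = (17.7)/(-6.2) = -2.8548
b = y1 - m*x1 = -15.2 - (17.7*(-11.5))/(-6.2) = -15.2 - 32.8306 = -48.0306

y = -2.8548x - 48.0306


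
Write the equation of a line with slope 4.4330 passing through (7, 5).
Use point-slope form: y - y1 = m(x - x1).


y - 5 = 4.4330(x - 7)
y = 4.4330x + 5 - 4.4330*7
y = 4.4330x - 26.0310

y = 4.4330x - 26.0310


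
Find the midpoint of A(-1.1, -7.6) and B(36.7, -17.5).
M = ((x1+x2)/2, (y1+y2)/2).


Mx = (-1.1 + 36.7)/2 = 35.6/2 = 17.8000
My = (-7.6 - 17.5)/2 = -25.1/2 = -12.5500

(17.8000, -12.5500)


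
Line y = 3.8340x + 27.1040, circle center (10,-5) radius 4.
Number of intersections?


Substitute y = 3.8340x + 27.1040: (x-10)^2 + (3.8340x+27.1040+ 5)^2 = 16
Expand to Ax^2 + Bx + C = 0, where b-k = 32.104
A = 1+m^2 = 15.699556
B = 2(m(b-k) - h) = 2(3.8340*32.104 - 10) = 226.173472
C = h^2 + (b-k)^2 - r^2 = 100 + 1030.666816 - 16 = 1114.666816
disc = B^2-4AC = 51154.4394 - 69999.0964 = -18844.6570
disc < 0

0 intersection points


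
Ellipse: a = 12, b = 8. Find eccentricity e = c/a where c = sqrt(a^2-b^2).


c = sqrt(144-64) = sqrt(80) = 8.9443
e = c/a = sqrt(80)/12 = 0.7454

e = 0.7454


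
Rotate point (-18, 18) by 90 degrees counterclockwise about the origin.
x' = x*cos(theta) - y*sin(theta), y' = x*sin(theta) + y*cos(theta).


cos(90) = 0, sin(90) = 1
x' = -18*0 - 18*1 = -18
y' = -18*1 + 18*0 = -18

(-18, -18)


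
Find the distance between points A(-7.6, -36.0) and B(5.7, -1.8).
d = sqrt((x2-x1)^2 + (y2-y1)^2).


dx = 5.7 + 7.6 = 13.3
dy = -1.8 + 36.0 = 34.2
d = sqrt(176.89 + 1169.64) = sqrt(1346.53) = 36.6951

36.6951


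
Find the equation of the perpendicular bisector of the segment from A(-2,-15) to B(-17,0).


Midpoint = (-9.5, -7.5)
Slope of AB = dy/dx = 15/(-15) = -1.0000
Perp slope = -dx/dy = 15/15 = 1.0000
b = My - (perp slope)*Mx = -7.5 + (-15*(-9.5))/15 = -7.5 + 9.5000 = 2.0000

y = 1.0000x + 2.0000


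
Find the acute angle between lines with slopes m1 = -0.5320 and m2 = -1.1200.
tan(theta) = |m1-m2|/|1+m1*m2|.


m1-m2 = 0.588
1+m1*m2 = 1.59584
tan(theta) = |0.588/1.59584| = 0.368458
theta = arctan(|0.588/1.59584|) = 20.2267 degrees (acute angle)

20.2267 degrees


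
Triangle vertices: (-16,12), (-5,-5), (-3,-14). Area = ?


-16*(-5+ 14) = -144
-5*(-14-12) = 130
-3*(12+ 5) = -51
sum = -65
Area = |-65|/2 = 32.5000

32.5000 sq units


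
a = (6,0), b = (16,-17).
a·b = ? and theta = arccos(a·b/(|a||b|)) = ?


a·b = 6*16 + 0*(-17) = 96 + 0 = 96
|a| = sqrt(36+0) = 6.0000
|b| = sqrt(256+289) = 23.3452
cos(theta) = 96/(sqrt(36)*sqrt(545)) = 96/sqrt(19620) = 0.685365
theta = arccos(96/sqrt(19620)) = 46.7357 degrees

a·b = 96, theta = 46.7357 deg


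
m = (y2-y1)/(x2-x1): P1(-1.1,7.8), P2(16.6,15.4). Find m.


dy = 15.4 - 7.8 = 7.6
dx = 16.6 + 1.1 = 17.7
m = 7.6/17.7 = 0.4294

m = 0.4294


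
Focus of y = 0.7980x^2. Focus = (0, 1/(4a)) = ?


a = 0.7980
4a = 3.1920
focus = (0, 1/3.1920) = (0, 0.3133)

Focus = (0, 0.3133)


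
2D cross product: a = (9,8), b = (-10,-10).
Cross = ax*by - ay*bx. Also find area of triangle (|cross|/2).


cross = 9*(-10) - 8*(-10) = -90 + 80 = -10
Triangle area = |-10|/2 = 10/2 = 5.0000

cross = -10, triangle area = 5.0000


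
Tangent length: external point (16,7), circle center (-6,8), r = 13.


d = sqrt((16+ 6)^2 + (7-8)^2) = sqrt(484+1) = 22.0227
L = sqrt(485.0000 - 169) = sqrt(316.0000) = 17.7764

17.7764


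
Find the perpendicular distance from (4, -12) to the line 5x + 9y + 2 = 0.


|5*4 + 9*(-12) + 2| = |-86| = 86
sqrt(25 + 81) = sqrt(106) = 10.2956
d = 86/sqrt(106) = 8.3531

8.3531


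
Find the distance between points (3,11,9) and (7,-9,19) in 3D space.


dx=4, dy=-20, dz=10
d = sqrt(16+400+100) = sqrt(516) = 22.7156

22.7156


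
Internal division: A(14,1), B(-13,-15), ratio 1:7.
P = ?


Px = (1*(-13) + 7*14)/8 = 85/8 = 10.6250
Py = (1*(-15) + 7*1)/8 = -8/8 = -1.0000

P = (10.6250, -1.0000)


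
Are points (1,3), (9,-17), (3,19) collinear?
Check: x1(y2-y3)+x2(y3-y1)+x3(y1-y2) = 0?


1*(-17-19) + 9*(19-3) + 3*(3+ 17)
= -36 + 144 + 60 = 168

No, not collinear (determinant = 168)


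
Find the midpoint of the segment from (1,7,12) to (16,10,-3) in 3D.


Mx = (1+16)/2 = 8.5000
My = (7+10)/2 = 8.5000
Mz = (12- 3)/2 = 4.5000

M = (8.5000, 8.5000, 4.5000)


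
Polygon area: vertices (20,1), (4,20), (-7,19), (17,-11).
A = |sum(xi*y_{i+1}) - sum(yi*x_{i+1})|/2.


sum(xi*y_{i+1}) = 20*20 + 4*19 - 7*(-11) + 17*1 = 570
sum(yi*x_{i+1}) = 1*4 + 20*(-7) + 19*17 - 11*20 = -33
Area = |570 + 33|/2 = 603/2 = 301.5000

301.5000 sq units


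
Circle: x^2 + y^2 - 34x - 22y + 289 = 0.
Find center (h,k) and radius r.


h = -D/2 = 34/2 = 17
k = -E/2 = 22/2 = 11
r^2 = h^2 + k^2 - F = 289 + 121 - 289 = 121
r = 11

Center (17, 11), radius = 11


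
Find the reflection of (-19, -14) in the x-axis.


Reflection rule for x-axis: (x, -y)
(-19, -14) -> (-19, 14)

(-19, 14)


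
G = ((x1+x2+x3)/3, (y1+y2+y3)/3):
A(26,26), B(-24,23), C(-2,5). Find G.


Gx = (26- 24- 2)/3 = 0/3 = 0
Gy = (26+23+5)/3 = 54/3 = 18.0000

G = (0, 18.0000)


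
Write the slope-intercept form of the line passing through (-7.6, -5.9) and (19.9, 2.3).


m = (8.2)/(27.5) = 0.2982
b = y1 - m*x1 = -5.9 - (8.2*(-7.6))/(27.5) = -5.9 + 2.2662 = -3.6338

y = 0.2982x - 3.6338


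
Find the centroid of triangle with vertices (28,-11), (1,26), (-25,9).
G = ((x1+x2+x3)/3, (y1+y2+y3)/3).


Gx = (28+1- 25)/3 = 4/3 = 1.3333
Gy = (-11+26+9)/3 = 24/3 = 8.0000

G = (1.3333, 8.0000)


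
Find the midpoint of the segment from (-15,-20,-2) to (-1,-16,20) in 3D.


Mx = (-15- 1)/2 = -8.0000
My = (-20- 16)/2 = -18.0000
Mz = (-2+20)/2 = 9.0000

M = (-8.0000, -18.0000, 9.0000)


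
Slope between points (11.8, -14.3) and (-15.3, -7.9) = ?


dy = -7.9 + 14.3 = 6.4
dx = -15.3 - 11.8 = -27.1
m = 6.4/(-27.1) = -0.2362

m = -0.2362


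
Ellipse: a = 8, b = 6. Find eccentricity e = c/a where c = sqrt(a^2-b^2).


c = sqrt(64-36) = sqrt(28) = 5.2915
e = c/a = sqrt(28)/8 = 0.6614

e = 0.6614


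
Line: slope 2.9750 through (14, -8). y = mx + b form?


y + 8 = 2.9750(x - 14)
y = 2.9750x - 8 - 2.9750*14
y = 2.9750x - 49.6500

y = 2.9750x - 49.6500


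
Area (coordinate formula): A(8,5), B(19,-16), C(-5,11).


8*(-16-11) = -216
19*(11-5) = 114
-5*(5+ 16) = -105
sum = -207
Area = |-207|/2 = 103.5000

103.5000 sq units


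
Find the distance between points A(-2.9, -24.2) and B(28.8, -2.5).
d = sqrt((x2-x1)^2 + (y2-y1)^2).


dx = 28.8 + 2.9 = 31.7
dy = -2.5 + 24.2 = 21.7
d = sqrt(1004.89 + 470.89) = sqrt(1475.78) = 38.4159

38.4159


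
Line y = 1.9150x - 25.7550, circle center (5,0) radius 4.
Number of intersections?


Substitute y = 1.9150x - 25.7550: (x-5)^2 + (1.9150x- 25.7550-0)^2 = 16
Expand to Ax^2 + Bx + C = 0, where b-k = -25.755
A = 1+m^2 = 4.667225
B = 2(m(b-k) - h) = 2(1.9150*(-25.755) - 5) = -108.64165
C = h^2 + (b-k)^2 - r^2 = 25 + 663.320025 - 16 = 672.320025
disc = B^2-4AC = 11803.0081 - 12551.4753 = -748.4672
disc < 0

0 intersection points


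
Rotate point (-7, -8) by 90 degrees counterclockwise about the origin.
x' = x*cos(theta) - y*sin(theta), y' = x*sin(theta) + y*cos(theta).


cos(90) = 0, sin(90) = 1
x' = -7*0 + 8*1 = 8
y' = -7*1 - 8*0 = -7

(8, -7)


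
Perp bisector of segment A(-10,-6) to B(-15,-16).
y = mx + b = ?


Midpoint = (-12.5, -11)
Slope of AB = dy/dx = -10/(-5) = 2.0000
Perp slope = -dx/dy = -5/10 = -0.5000
b = My - (perp slope)*Mx = -11 + (-5*(-12.5))/(-10) = -11 - 6.2500 = -17.2500

y = -0.5000x - 17.2500


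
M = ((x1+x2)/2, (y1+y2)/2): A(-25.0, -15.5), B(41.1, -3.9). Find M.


Mx = (-25.0 + 41.1)/2 = 16.1/2 = 8.0500
My = (-15.5 - 3.9)/2 = -19.4/2 = -9.7000

(8.0500, -9.7000)


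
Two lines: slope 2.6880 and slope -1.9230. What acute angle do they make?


m1-m2 = 4.611
1+m1*m2 = -4.169024
tan(theta) = |4.611/(-4.169024)| = 1.106014
theta = arctan(|4.611/(-4.169024)|) = 47.8818 degrees (acute angle)

47.8818 degrees


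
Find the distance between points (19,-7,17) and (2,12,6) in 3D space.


dx=-17, dy=19, dz=-11
d = sqrt(289+361+121) = sqrt(771) = 27.7669

27.7669


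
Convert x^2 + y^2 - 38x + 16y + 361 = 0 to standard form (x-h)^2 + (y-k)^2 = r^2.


h = -D/2 = 38/2 = 19
k = -E/2 = -16/2 = -8
r^2 = h^2 + k^2 - F = 361 + 64 - 361 = 64
r = 8

Center (19, -8), radius = 8


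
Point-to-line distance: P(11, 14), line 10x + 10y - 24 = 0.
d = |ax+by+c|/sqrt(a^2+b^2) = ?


|10*11 + 10*14 - 24| = |226| = 226
sqrt(100 + 100) = sqrt(200) = 14.1421
d = 226/sqrt(200) = 15.9806

15.9806


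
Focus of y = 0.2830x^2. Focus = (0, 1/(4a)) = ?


a = 0.2830
4a = 1.1320
focus = (0, 1/1.1320) = (0, 0.8834)

Focus = (0, 0.8834)


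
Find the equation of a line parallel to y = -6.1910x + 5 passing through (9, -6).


Parallel lines have equal slopes.
m2 = -6.1910
b2 = -6 + 6.1910*9 = 49.7190

y = -6.1910x + 49.7190


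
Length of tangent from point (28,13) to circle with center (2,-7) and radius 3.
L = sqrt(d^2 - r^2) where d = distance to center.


d = sqrt((28-2)^2 + (13+ 7)^2) = sqrt(676+400) = 32.8024
L = sqrt(1076.0000 - 9) = sqrt(1067.0000) = 32.6650

32.6650


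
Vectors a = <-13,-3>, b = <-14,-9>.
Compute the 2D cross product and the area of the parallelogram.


cross = -13*(-9) + 3*(-14) = 117 - 42 = 75
Parallelogram area = |75| = 75

cross = 75, parallelogram area = 75


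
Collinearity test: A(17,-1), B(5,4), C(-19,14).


17*(4-14) + 5*(14+ 1) - 19*(-1-4)
= -170 + 75 + 95 = 0

Yes, collinear (determinant = 0)


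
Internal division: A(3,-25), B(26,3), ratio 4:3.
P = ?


Px = (4*26 + 3*3)/7 = 113/7 = 16.1429
Py = (4*3 + 3*(-25))/7 = -63/7 = -9.0000

P = (16.1429, -9.0000)


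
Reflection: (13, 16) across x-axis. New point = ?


Reflection rule for x-axis: (x, -y)
(13, 16) -> (13, -16)

(13, -16)


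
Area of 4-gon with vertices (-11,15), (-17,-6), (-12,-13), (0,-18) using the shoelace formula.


sum(xi*y_{i+1}) = -11*(-6) - 17*(-13) - 12*(-18) + 0*15 = 503
sum(yi*x_{i+1}) = 15*(-17) - 6*(-12) - 13*0 - 18*(-11) = 15
Area = |503 - 15|/2 = 488/2 = 244.0000

244.0000 sq units


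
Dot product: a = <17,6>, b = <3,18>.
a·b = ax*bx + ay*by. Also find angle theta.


a·b = 17*3 + 6*18 = 51 + 108 = 159
|a| = sqrt(289+36) = 18.0278
|b| = sqrt(9+324) = 18.2483
cos(theta) = 159/(sqrt(325)*sqrt(333)) = 159/sqrt(108225) = 0.483318
theta = arccos(159/sqrt(108225)) = 61.0976 degrees

a·b = 159, theta = 61.0976 deg


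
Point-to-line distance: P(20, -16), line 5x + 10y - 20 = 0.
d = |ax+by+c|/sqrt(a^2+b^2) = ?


|5*20 + 10*(-16) - 20| = |-80| = 80
sqrt(25 + 100) = sqrt(125) = 11.1803
d = 80/sqrt(125) = 7.1554

7.1554


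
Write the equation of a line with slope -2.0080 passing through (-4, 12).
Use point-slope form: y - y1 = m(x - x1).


y - 12 = -2.0080(x + 4)
y = -2.0080x + 12 + 2.0080*(-4)
y = -2.0080x + 3.9680

y = -2.0080x + 3.9680


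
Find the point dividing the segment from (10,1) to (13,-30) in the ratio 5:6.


Px = (5*13 + 6*10)/11 = 125/11 = 11.3636
Py = (5*(-30) + 6*1)/11 = -144/11 = -13.0909

P = (11.3636, -13.0909)


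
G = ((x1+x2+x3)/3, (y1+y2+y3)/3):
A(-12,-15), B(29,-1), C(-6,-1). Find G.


Gx = (-12+29- 6)/3 = 11/3 = 3.6667
Gy = (-15- 1- 1)/3 = -17/3 = -5.6667

G = (3.6667, -5.6667)


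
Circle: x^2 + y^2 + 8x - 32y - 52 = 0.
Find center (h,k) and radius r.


h = -D/2 = -8/2 = -4
k = -E/2 = 32/2 = 16
r^2 = h^2 + k^2 - F = 16 + 256 + 52 = 324
r = 18

Center (-4, 16), radius = 18


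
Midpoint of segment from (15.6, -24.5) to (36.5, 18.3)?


Mx = (15.6 + 36.5)/2 = 52.1/2 = 26.0500
My = (-24.5 + 18.3)/2 = -6.2/2 = -3.1000

(26.0500, -3.1000)


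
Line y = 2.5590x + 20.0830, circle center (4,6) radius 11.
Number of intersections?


Substitute y = 2.5590x + 20.0830: (x-4)^2 + (2.5590x+20.0830-6)^2 = 121
Expand to Ax^2 + Bx + C = 0, where b-k = 14.083
A = 1+m^2 = 7.548481
B = 2(m(b-k) - h) = 2(2.5590*14.083 - 4) = 64.076794
C = h^2 + (b-k)^2 - r^2 = 16 + 198.330889 - 121 = 93.330889
disc = B^2-4AC = 4105.8355 - 2818.0258 = 1287.8097
disc > 0

2 intersection points


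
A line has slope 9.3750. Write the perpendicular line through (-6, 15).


Perpendicular slope = -1/m1 = -1/9.3750 = -0.1067
b2 = y0 - m2*x0 = 15 - 6/9.3750 = 15 - 0.6400 = 14.3600

y = -0.1067x + 14.3600
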